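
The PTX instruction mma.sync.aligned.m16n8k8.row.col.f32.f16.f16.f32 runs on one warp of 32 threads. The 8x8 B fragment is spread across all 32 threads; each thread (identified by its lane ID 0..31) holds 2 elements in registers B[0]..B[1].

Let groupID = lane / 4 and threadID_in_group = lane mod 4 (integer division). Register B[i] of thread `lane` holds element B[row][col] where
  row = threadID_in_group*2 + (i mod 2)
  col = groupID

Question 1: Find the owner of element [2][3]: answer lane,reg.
c=3⇒gr=3  r=2⇒th=1,odd=0
L=3*4+1=13  i=0=0

13,0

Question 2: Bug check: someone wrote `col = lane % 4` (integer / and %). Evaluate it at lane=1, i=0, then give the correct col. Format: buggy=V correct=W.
buggy=1 correct=0

`lane % 4`[1,0]=>1
lane 1: grp=0 (1/4), tig=1 (1%4)
i=0: r=1*2+0=2, c=grp=0
col: 1 vs 0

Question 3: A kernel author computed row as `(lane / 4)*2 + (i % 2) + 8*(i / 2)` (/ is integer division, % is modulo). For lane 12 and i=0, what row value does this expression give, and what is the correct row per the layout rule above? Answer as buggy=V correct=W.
buggy=6 correct=0

`(lane / 4)*2 + (i % 2) + 8*(i / 2)`[12,0]=>6
12: grp=3,tig=0
[0] (0*2+0,3) = (0,3)
row: 6 vs 0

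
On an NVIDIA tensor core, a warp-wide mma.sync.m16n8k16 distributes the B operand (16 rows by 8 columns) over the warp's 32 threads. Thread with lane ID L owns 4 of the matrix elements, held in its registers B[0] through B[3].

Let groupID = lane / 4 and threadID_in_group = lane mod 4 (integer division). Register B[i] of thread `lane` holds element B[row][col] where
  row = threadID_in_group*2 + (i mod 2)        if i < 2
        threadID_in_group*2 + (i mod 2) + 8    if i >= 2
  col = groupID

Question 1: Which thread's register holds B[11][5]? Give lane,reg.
21,3

c:5=>grp=5  r:11=>rB=1,tig=1,lo=1
L=5*4+1=21  i=1*2+1=3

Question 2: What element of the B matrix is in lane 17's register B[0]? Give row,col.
L=17⇒gr=17>>2=4, th=17&3=1
[0]⇒row 1·2+0+0=2  col gr=4

2,4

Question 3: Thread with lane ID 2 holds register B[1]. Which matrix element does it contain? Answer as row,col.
5,0

lane 2: g=0 (2/4), t=2 (2%4)
i=1: r=2*2+1+0=5, c=g=0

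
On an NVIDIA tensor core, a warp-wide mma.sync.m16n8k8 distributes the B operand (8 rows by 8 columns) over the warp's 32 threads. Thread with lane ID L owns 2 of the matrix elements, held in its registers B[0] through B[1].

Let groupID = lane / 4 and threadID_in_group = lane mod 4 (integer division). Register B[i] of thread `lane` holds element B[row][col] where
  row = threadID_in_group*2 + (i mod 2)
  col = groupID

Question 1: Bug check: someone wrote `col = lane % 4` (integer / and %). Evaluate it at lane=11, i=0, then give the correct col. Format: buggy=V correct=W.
buggy=3 correct=2

`lane % 4`[11,0]=>3
L=11=>grp=11>>2=2, tig=11&3=3
[0]=>row 3·2+0=6  col grp=2
col: 3 vs 2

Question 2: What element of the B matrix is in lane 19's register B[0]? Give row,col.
6,4

lane 19->19/4=4, 19 mod 4=3
i=0  r:2·3+0->6  c:4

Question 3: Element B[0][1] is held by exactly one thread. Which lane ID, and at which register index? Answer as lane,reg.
c:1=>grp=1  r:0=>tig=0,lo=0
L=1*4+0=4  i=0=0

4,0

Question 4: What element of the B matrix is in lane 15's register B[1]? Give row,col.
7,3

15: g=3,t=3
[1] (3*2+1,3) = (7,3)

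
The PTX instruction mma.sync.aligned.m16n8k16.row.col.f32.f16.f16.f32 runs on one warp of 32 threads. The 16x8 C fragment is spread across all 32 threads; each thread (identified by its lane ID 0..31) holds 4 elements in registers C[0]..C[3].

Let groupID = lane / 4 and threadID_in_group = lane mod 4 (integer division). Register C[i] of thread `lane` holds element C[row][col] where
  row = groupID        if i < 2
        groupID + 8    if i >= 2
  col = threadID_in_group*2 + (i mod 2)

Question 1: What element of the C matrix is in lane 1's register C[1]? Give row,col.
L=1->g=1>>2=0, t=1&3=1
[1]->row 0+0=0  col 1·2+1=3

0,3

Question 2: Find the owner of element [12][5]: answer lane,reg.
18,3

r=12->g=4,rb=1  c=5->t=2,b0=1
L=4*4+2=18  i=1*2+1=3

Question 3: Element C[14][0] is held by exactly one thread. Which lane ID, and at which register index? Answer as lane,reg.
24,2

r: 14->gid=6,r8=1  c: 0->tid=0,i&1=0
L=6*4+0=24  i=1*2+0=2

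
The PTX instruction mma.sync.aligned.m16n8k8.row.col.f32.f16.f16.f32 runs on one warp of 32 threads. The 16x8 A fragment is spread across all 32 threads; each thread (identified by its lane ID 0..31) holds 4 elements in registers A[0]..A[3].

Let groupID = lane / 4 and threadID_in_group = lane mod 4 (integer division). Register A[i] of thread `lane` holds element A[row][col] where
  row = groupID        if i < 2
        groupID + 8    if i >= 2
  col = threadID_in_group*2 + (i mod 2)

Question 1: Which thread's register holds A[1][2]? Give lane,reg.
r=1⇒gr=1,Rb=0  c=2⇒th=1,odd=0
L=1*4+1=5  i=0*2+0=0

5,0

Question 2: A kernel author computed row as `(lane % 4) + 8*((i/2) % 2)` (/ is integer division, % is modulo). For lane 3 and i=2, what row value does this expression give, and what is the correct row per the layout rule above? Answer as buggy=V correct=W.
buggy=11 correct=8

`(lane % 4) + 8*((i/2) % 2)`[3,2]->11
3: gid=0,tid=3
[2] (0+8,3*2+0) = (8,6)
row: 11 vs 8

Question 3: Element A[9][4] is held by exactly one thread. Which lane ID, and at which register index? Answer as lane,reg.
r=9→G=1,rhi=1  c=4→T=2,p=0
L=1*4+2=6  i=1*2+0=2

6,2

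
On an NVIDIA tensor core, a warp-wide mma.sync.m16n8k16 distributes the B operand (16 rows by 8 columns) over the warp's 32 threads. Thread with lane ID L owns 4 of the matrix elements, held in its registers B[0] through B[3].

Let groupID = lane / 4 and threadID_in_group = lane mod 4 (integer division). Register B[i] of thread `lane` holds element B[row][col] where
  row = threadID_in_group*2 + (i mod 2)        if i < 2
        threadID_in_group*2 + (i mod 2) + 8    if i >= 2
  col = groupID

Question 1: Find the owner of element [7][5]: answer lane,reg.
23,1

c:5=>grp=5  r:7=>rB=0,tig=3,lo=1
L=5*4+3=23  i=0*2+1=1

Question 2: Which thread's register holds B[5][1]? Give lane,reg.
6,1

c:1=>grp=1  r:5=>rB=0,tig=2,lo=1
L=1*4+2=6  i=0*2+1=1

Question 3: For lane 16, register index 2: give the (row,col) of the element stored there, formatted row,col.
lane 16=>16/4=4, 16 mod 4=0
i=2  r:2·0+0+8=>8  c:4

8,4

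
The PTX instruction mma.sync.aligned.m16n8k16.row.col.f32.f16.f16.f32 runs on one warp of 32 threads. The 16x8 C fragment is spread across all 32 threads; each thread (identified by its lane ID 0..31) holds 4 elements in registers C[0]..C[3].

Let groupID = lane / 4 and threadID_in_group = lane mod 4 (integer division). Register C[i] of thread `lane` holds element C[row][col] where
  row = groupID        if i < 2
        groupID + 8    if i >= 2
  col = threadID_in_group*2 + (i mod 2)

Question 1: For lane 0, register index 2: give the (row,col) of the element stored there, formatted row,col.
8,0

lane 0: g=0 (0/4), t=0 (0%4)
i=2: r=0+8=8, c=0*2+0=0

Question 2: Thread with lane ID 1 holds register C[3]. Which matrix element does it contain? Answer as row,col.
8,3

lane 1⇒1/4=0, 1 mod 4=1
i=3  r:0+8⇒8  c:2·1+1⇒3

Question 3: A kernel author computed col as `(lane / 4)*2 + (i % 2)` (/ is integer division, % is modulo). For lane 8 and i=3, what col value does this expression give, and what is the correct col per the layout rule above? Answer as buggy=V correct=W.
`(lane / 4)*2 + (i % 2)`[8,3]→5
lane 8: G=2 (8/4), T=0 (8%4)
i=3: r=2+8=10, c=0*2+1=1
col: 5 vs 1

buggy=5 correct=1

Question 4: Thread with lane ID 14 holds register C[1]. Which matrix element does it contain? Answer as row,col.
14: grp=3,tig=2
[1] (3+0,2*2+1) = (3,5)

3,5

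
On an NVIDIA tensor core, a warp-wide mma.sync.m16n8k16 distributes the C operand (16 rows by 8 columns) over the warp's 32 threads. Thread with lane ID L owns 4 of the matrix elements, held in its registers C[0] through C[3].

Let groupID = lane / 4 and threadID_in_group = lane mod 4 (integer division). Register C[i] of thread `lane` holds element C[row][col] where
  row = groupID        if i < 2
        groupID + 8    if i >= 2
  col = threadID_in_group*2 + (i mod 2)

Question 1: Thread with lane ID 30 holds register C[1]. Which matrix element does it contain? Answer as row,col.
lane 30->30/4=7, 30 mod 4=2
i=1  r:7+0->7  c:2·2+1->5

7,5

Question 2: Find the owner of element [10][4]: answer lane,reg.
r:10=>grp=2,rB=1  c:4=>tig=2,lo=0
L=2*4+2=10  i=1*2+0=2

10,2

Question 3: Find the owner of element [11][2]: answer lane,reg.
r=11⇒gr=3,Rb=1  c=2⇒th=1,odd=0
L=3*4+1=13  i=1*2+0=2

13,2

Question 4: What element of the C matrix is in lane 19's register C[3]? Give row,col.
L=19→G=19>>2=4, T=19&3=3
[3]→row 4+8=12  col 3·2+1=7

12,7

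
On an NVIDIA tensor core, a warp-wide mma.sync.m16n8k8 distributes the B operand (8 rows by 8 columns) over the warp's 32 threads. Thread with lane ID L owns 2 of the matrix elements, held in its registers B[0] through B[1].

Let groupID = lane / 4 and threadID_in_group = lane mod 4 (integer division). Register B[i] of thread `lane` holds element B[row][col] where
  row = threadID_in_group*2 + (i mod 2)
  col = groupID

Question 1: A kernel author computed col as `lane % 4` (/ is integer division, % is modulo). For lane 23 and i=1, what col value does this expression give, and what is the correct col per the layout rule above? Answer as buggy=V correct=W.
buggy=3 correct=5

`lane % 4`[23,1]=>3
L=23=>grp=23>>2=5, tig=23&3=3
[1]=>row 3·2+1=7  col grp=5
col: 3 vs 5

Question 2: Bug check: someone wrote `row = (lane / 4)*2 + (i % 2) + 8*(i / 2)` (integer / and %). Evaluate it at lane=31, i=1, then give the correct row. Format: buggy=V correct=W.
`(lane / 4)*2 + (i % 2) + 8*(i / 2)`[31,1]->15
lane 31: gid=7 (31/4), tid=3 (31%4)
i=1: r=3*2+1=7, c=gid=7
row: 15 vs 7

buggy=15 correct=7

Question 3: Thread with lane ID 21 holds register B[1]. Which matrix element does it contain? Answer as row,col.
3,5

lane 21: gr=5 (21/4), th=1 (21%4)
i=1: r=1*2+1=3, c=gr=5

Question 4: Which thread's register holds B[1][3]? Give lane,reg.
c: 3->gid=3  r: 1->tid=0,i&1=1
L=3*4+0=12  i=1=1

12,1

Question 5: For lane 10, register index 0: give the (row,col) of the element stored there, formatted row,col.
10: G=2,T=2
[0] (2*2+0,2) = (4,2)

4,2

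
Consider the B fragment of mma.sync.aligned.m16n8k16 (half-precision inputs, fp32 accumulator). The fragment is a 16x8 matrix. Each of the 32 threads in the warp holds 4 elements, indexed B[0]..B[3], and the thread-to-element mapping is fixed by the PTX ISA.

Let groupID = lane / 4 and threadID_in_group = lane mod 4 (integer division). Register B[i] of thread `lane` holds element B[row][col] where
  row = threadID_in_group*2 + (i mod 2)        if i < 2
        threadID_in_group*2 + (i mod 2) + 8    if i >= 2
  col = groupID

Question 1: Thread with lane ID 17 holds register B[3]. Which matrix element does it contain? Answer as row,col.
11,4

17: G=4,T=1
[3] (1*2+1+8,4) = (11,4)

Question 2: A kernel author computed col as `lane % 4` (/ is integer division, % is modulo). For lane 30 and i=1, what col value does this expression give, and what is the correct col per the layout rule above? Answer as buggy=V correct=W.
buggy=2 correct=7

`lane % 4`[30,1]⇒2
30: gr=7,th=2
[1] (2*2+1+0,7) = (5,7)
col: 2 vs 7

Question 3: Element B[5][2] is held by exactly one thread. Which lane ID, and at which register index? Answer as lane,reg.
10,1

c=2->g=2  r=5->rb=0,t=2,b0=1
L=2*4+2=10  i=0*2+1=1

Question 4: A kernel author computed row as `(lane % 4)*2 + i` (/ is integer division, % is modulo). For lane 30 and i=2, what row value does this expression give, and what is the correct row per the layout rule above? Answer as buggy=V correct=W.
buggy=6 correct=12

`(lane % 4)*2 + i`[30,2]->6
lane 30->30/4=7, 30 mod 4=2
i=2  r:2·2+0+8->12  c:7
row: 6 vs 12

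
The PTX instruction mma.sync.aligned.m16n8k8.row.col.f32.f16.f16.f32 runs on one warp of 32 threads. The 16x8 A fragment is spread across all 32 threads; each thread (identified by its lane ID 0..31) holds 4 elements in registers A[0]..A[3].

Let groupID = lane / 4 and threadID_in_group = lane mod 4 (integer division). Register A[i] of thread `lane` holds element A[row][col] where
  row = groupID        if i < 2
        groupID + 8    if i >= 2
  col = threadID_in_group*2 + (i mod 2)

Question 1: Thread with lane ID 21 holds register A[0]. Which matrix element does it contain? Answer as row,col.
L=21⇒gr=21>>2=5, th=21&3=1
[0]⇒row 5+0=5  col 1·2+0=2

5,2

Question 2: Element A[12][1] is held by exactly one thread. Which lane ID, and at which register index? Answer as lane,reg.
16,3

r=12⇒gr=4,Rb=1  c=1⇒th=0,odd=1
L=4*4+0=16  i=1*2+1=3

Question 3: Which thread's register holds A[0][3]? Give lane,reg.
1,1

r=0→G=0,rhi=0  c=3→T=1,p=1
L=0*4+1=1  i=0*2+1=1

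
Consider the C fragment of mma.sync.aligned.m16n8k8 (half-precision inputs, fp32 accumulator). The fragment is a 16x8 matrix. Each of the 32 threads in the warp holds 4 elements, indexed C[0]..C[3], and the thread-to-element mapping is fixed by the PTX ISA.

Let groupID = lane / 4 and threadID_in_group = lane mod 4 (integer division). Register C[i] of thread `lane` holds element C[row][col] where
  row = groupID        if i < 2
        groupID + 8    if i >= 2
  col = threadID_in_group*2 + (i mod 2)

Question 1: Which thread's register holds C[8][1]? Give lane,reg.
r: 8->gid=0,r8=1  c: 1->tid=0,i&1=1
L=0*4+0=0  i=1*2+1=3

0,3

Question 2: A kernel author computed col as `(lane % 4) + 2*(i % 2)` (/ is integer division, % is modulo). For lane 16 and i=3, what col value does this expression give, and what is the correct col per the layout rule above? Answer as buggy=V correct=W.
`(lane % 4) + 2*(i % 2)`[16,3]->2
lane 16->16/4=4, 16 mod 4=0
i=3  r:4+8->12  c:2·0+1->1
col: 2 vs 1

buggy=2 correct=1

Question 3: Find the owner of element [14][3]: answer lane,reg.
25,3

r: 14->gid=6,r8=1  c: 3->tid=1,i&1=1
L=6*4+1=25  i=1*2+1=3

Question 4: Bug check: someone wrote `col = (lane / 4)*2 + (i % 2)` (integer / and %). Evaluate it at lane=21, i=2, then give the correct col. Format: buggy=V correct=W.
`(lane / 4)*2 + (i % 2)`[21,2]→10
L=21→G=21>>2=5, T=21&3=1
[2]→row 5+8=13  col 1·2+0=2
col: 10 vs 2

buggy=10 correct=2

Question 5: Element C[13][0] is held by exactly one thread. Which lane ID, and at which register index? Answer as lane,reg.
20,2

r=13⇒gr=5,Rb=1  c=0⇒th=0,odd=0
L=5*4+0=20  i=1*2+0=2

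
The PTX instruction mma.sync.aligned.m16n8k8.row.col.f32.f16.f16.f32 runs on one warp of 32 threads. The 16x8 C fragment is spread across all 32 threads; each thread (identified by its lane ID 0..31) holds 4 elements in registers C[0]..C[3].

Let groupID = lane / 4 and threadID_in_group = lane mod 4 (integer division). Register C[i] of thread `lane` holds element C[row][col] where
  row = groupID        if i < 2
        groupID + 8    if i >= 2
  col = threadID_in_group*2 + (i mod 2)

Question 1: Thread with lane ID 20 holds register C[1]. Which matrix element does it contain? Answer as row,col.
5,1

lane 20=>20/4=5, 20 mod 4=0
i=1  r:5+0=>5  c:2·0+1=>1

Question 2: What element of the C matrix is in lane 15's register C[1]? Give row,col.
lane 15->15/4=3, 15 mod 4=3
i=1  r:3+0->3  c:2·3+1->7

3,7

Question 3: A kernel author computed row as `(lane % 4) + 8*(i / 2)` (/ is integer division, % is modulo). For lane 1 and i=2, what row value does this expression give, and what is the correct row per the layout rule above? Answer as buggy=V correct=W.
`(lane % 4) + 8*(i / 2)`[1,2]⇒9
lane 1⇒1/4=0, 1 mod 4=1
i=2  r:0+8⇒8  c:2·1+0⇒2
row: 9 vs 8

buggy=9 correct=8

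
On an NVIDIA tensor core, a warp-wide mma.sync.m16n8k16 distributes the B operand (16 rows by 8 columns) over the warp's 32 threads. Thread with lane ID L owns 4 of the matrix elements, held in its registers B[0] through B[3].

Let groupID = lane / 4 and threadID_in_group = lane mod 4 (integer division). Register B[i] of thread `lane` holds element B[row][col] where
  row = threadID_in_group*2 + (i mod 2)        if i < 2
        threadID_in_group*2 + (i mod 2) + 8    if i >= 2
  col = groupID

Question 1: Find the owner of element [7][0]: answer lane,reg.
3,1

c:0=>grp=0  r:7=>rB=0,tig=3,lo=1
L=0*4+3=3  i=0*2+1=1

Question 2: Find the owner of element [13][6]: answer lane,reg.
26,3

c: 6->gid=6  r: 13->r8=1,tid=2,i&1=1
L=6*4+2=26  i=1*2+1=3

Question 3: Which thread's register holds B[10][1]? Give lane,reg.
5,2

c=1⇒gr=1  r=10⇒Rb=1,th=1,odd=0
L=1*4+1=5  i=1*2+0=2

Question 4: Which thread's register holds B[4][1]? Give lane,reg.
6,0

c=1→G=1  r=4→rhi=0,T=2,p=0
L=1*4+2=6  i=0*2+0=0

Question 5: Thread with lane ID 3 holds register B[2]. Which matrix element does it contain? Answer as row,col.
14,0

L=3->g=3>>2=0, t=3&3=3
[2]->row 3·2+0+8=14  col g=0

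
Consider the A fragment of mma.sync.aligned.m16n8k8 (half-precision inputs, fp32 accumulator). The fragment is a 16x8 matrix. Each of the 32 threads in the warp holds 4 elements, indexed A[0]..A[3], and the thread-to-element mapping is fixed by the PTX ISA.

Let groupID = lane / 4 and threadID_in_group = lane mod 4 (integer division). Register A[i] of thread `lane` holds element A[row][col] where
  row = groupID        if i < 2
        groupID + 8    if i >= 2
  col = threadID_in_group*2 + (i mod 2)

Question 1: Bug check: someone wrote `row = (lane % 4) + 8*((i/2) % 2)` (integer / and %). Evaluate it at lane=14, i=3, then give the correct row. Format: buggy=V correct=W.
`(lane % 4) + 8*((i/2) % 2)`[14,3]->10
lane 14->14/4=3, 14 mod 4=2
i=3  r:3+8->11  c:2·2+1->5
row: 10 vs 11

buggy=10 correct=11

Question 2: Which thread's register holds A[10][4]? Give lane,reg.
10,2

r: 10->gid=2,r8=1  c: 4->tid=2,i&1=0
L=2*4+2=10  i=1*2+0=2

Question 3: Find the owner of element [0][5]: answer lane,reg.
2,1

r=0→G=0,rhi=0  c=5→T=2,p=1
L=0*4+2=2  i=0*2+1=1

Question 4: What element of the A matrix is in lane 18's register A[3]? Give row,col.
L=18→G=18>>2=4, T=18&3=2
[3]→row 4+8=12  col 2·2+1=5

12,5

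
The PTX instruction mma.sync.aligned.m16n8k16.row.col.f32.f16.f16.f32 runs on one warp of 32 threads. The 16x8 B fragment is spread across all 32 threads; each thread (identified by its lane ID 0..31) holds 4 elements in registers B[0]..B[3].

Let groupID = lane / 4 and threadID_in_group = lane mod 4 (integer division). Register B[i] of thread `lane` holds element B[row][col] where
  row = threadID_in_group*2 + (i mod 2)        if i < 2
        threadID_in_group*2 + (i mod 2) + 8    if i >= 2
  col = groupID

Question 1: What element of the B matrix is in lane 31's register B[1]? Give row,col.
7,7

lane 31→31/4=7, 31 mod 4=3
i=1  r:2·3+1+0→7  c:7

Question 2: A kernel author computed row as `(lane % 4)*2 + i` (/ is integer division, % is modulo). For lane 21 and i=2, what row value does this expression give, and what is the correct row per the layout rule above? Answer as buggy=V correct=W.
`(lane % 4)*2 + i`[21,2]->4
21: gid=5,tid=1
[2] (1*2+0+8,5) = (10,5)
row: 4 vs 10

buggy=4 correct=10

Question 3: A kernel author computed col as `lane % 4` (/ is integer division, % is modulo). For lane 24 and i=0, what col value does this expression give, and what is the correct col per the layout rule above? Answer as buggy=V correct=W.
`lane % 4`[24,0]⇒0
lane 24: gr=6 (24/4), th=0 (24%4)
i=0: r=0*2+0+0=0, c=gr=6
col: 0 vs 6

buggy=0 correct=6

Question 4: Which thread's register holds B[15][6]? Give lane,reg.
27,3

c: 6->gid=6  r: 15->r8=1,tid=3,i&1=1
L=6*4+3=27  i=1*2+1=3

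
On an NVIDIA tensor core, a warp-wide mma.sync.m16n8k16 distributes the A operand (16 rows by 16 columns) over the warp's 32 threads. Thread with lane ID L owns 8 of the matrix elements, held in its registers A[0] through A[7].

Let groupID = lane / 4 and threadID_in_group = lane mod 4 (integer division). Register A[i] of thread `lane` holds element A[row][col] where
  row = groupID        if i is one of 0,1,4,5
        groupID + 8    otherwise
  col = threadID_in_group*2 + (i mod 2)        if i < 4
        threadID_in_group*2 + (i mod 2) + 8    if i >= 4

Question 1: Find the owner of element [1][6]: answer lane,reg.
7,0

r: 1->gid=1,r8=0  c: 6->c8=0,tid=3,i&1=0
L=1*4+3=7  i=0*4+0*2+0=0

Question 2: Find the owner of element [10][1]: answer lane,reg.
r=10⇒gr=2,Rb=1  c=1⇒Cb=0,th=0,odd=1
L=2*4+0=8  i=0*4+1*2+1=3

8,3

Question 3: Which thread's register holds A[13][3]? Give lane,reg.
r: 13->gid=5,r8=1  c: 3->c8=0,tid=1,i&1=1
L=5*4+1=21  i=0*4+1*2+1=3

21,3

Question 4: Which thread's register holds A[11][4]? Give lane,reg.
r=11->g=3,rb=1  c=4->cb=0,t=2,b0=0
L=3*4+2=14  i=0*4+1*2+0=2

14,2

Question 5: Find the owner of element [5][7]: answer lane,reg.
r: 5->gid=5,r8=0  c: 7->c8=0,tid=3,i&1=1
L=5*4+3=23  i=0*4+0*2+1=1

23,1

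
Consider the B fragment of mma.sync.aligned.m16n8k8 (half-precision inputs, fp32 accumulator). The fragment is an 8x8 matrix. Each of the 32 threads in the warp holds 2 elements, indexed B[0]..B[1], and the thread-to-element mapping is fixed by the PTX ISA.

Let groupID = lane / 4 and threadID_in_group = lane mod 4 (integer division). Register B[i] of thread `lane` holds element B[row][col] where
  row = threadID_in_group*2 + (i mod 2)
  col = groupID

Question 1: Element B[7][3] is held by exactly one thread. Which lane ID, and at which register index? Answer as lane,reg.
c=3→G=3  r=7→T=3,p=1
L=3*4+3=15  i=1=1

15,1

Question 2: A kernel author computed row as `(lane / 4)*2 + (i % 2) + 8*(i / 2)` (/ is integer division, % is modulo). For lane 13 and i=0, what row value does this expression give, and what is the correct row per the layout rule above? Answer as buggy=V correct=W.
buggy=6 correct=2

`(lane / 4)*2 + (i % 2) + 8*(i / 2)`[13,0]->6
L=13->gid=13>>2=3, tid=13&3=1
[0]->row 1·2+0=2  col gid=3
row: 6 vs 2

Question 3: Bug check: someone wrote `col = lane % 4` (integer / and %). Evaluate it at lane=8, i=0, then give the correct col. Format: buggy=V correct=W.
buggy=0 correct=2

`lane % 4`[8,0]⇒0
lane 8⇒8/4=2, 8 mod 4=0
i=0  r:2·0+0⇒0  c:2
col: 0 vs 2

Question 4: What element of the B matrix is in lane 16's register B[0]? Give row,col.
0,4

L=16→G=16>>2=4, T=16&3=0
[0]→row 0·2+0=0  col G=4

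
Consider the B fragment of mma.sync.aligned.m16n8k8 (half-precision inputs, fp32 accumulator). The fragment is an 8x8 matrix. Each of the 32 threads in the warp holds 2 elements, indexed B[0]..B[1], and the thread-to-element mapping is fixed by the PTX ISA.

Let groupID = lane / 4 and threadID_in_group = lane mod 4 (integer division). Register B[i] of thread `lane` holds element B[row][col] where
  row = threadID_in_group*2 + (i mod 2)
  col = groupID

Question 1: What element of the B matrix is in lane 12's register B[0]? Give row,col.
lane 12=>12/4=3, 12 mod 4=0
i=0  r:2·0+0=>0  c:3

0,3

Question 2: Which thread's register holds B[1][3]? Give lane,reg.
c=3->g=3  r=1->t=0,b0=1
L=3*4+0=12  i=1=1

12,1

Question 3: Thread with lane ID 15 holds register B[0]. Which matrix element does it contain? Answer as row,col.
lane 15→15/4=3, 15 mod 4=3
i=0  r:2·3+0→6  c:3

6,3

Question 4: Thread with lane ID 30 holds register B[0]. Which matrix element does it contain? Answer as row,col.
30: gid=7,tid=2
[0] (2*2+0,7) = (4,7)

4,7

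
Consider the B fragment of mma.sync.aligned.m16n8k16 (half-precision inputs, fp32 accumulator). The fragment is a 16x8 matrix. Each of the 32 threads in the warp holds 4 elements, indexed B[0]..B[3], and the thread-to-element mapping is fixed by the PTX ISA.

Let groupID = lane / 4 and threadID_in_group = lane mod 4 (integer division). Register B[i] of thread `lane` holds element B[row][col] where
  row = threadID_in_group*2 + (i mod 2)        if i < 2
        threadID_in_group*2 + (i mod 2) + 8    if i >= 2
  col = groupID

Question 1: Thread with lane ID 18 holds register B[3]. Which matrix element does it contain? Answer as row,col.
18: g=4,t=2
[3] (2*2+1+8,4) = (13,4)

13,4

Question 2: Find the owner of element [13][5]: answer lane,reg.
22,3

c=5→G=5  r=13→rhi=1,T=2,p=1
L=5*4+2=22  i=1*2+1=3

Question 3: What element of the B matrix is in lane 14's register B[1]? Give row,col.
14: G=3,T=2
[1] (2*2+1+0,3) = (5,3)

5,3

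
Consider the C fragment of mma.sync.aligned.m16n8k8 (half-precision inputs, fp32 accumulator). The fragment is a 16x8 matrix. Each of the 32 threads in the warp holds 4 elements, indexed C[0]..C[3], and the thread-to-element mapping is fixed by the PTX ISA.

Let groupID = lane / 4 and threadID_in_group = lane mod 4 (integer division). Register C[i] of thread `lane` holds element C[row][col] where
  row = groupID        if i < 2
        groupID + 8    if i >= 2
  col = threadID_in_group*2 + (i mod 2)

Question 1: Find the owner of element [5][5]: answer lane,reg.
r:5=>grp=5,rB=0  c:5=>tig=2,lo=1
L=5*4+2=22  i=0*2+1=1

22,1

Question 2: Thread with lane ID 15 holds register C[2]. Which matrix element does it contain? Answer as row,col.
11,6

lane 15: g=3 (15/4), t=3 (15%4)
i=2: r=3+8=11, c=3*2+0=6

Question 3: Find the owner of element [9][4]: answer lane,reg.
r:9=>grp=1,rB=1  c:4=>tig=2,lo=0
L=1*4+2=6  i=1*2+0=2

6,2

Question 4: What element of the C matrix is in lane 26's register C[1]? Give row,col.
lane 26⇒26/4=6, 26 mod 4=2
i=1  r:6+0⇒6  c:2·2+1⇒5

6,5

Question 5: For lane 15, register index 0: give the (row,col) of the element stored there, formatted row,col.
3,6

L=15=>grp=15>>2=3, tig=15&3=3
[0]=>row 3+0=3  col 3·2+0=6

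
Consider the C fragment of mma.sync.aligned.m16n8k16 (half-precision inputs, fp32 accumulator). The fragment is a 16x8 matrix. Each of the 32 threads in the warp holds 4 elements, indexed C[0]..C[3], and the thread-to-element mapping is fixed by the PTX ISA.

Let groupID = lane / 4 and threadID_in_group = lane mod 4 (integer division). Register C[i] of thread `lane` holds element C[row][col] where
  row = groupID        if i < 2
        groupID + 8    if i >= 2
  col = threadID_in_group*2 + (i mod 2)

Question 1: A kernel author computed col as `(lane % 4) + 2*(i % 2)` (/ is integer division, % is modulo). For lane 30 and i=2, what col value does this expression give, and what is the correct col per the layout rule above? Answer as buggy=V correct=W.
buggy=2 correct=4

`(lane % 4) + 2*(i % 2)`[30,2]->2
lane 30->30/4=7, 30 mod 4=2
i=2  r:7+8->15  c:2·2+0->4
col: 2 vs 4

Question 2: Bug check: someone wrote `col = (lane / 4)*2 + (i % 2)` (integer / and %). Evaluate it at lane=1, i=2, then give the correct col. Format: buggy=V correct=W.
buggy=0 correct=2

`(lane / 4)*2 + (i % 2)`[1,2]->0
L=1->gid=1>>2=0, tid=1&3=1
[2]->row 0+8=8  col 1·2+0=2
col: 0 vs 2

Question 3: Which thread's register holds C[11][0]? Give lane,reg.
r: 11->gid=3,r8=1  c: 0->tid=0,i&1=0
L=3*4+0=12  i=1*2+0=2

12,2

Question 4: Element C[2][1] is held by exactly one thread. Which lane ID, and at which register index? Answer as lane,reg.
8,1

r: 2->gid=2,r8=0  c: 1->tid=0,i&1=1
L=2*4+0=8  i=0*2+1=1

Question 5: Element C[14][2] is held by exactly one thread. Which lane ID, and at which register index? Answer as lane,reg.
r=14→G=6,rhi=1  c=2→T=1,p=0
L=6*4+1=25  i=1*2+0=2

25,2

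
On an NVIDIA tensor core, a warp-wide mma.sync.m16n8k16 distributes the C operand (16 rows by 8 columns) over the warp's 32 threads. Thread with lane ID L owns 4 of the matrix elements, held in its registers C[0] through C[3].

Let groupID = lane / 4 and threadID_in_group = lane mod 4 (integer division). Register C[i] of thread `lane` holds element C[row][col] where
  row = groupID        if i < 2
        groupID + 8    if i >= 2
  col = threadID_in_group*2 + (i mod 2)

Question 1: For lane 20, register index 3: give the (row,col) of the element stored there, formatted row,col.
20: g=5,t=0
[3] (5+8,0*2+1) = (13,1)

13,1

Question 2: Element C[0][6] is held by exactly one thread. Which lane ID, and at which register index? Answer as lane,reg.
3,0

r=0→G=0,rhi=0  c=6→T=3,p=0
L=0*4+3=3  i=0*2+0=0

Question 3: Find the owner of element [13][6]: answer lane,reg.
r=13→G=5,rhi=1  c=6→T=3,p=0
L=5*4+3=23  i=1*2+0=2

23,2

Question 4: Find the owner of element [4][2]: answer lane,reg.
r: 4->gid=4,r8=0  c: 2->tid=1,i&1=0
L=4*4+1=17  i=0*2+0=0

17,0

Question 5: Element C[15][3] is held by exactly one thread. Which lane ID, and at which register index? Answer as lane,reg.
29,3

r=15->g=7,rb=1  c=3->t=1,b0=1
L=7*4+1=29  i=1*2+1=3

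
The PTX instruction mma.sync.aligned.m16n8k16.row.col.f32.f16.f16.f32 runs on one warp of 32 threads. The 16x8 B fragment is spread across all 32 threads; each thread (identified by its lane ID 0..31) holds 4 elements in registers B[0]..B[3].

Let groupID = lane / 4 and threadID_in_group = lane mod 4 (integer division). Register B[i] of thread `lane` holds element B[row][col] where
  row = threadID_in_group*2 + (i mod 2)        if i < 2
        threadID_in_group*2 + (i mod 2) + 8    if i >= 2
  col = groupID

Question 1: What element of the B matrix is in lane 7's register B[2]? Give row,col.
L=7->gid=7>>2=1, tid=7&3=3
[2]->row 3·2+0+8=14  col gid=1

14,1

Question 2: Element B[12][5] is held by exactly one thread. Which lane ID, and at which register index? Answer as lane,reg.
c=5⇒gr=5  r=12⇒Rb=1,th=2,odd=0
L=5*4+2=22  i=1*2+0=2

22,2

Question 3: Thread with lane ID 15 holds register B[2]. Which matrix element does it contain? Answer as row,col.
lane 15: gid=3 (15/4), tid=3 (15%4)
i=2: r=3*2+0+8=14, c=gid=3

14,3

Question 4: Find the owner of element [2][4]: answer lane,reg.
17,0

c=4->g=4  r=2->rb=0,t=1,b0=0
L=4*4+1=17  i=0*2+0=0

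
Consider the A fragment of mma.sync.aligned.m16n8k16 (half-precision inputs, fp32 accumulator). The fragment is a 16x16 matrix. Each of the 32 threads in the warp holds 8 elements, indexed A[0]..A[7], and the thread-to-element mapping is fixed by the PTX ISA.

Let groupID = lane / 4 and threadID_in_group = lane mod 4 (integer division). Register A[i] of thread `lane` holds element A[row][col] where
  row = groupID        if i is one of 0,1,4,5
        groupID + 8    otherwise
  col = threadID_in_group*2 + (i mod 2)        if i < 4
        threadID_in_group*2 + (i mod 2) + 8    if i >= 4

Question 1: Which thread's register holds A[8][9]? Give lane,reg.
r=8⇒gr=0,Rb=1  c=9⇒Cb=1,th=0,odd=1
L=0*4+0=0  i=1*4+1*2+1=7

0,7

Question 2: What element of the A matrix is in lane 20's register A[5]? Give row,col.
lane 20⇒20/4=5, 20 mod 4=0
i=5  r:5+0⇒5  c:2·0+1+8⇒9

5,9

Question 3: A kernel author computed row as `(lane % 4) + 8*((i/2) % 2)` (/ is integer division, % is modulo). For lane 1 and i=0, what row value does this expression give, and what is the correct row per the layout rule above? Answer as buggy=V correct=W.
`(lane % 4) + 8*((i/2) % 2)`[1,0]->1
lane 1->1/4=0, 1 mod 4=1
i=0  r:0+0->0  c:2·1+0+0->2
row: 1 vs 0

buggy=1 correct=0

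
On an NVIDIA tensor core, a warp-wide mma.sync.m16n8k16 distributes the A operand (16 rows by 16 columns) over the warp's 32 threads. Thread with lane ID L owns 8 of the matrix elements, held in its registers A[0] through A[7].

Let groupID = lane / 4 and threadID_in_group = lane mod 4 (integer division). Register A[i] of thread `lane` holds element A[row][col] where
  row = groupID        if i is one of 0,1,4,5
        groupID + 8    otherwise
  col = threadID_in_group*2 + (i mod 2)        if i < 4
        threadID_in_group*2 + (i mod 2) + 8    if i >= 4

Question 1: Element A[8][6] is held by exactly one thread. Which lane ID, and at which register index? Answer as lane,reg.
r=8⇒gr=0,Rb=1  c=6⇒Cb=0,th=3,odd=0
L=0*4+3=3  i=0*4+1*2+0=2

3,2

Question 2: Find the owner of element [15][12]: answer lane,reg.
30,6

r:15=>grp=7,rB=1  c:12=>cB=1,tig=2,lo=0
L=7*4+2=30  i=1*4+1*2+0=6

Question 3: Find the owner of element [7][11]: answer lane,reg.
r=7->g=7,rb=0  c=11->cb=1,t=1,b0=1
L=7*4+1=29  i=1*4+0*2+1=5

29,5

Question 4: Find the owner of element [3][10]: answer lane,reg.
r=3->g=3,rb=0  c=10->cb=1,t=1,b0=0
L=3*4+1=13  i=1*4+0*2+0=4

13,4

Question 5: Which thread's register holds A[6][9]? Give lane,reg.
24,5

r=6⇒gr=6,Rb=0  c=9⇒Cb=1,th=0,odd=1
L=6*4+0=24  i=1*4+0*2+1=5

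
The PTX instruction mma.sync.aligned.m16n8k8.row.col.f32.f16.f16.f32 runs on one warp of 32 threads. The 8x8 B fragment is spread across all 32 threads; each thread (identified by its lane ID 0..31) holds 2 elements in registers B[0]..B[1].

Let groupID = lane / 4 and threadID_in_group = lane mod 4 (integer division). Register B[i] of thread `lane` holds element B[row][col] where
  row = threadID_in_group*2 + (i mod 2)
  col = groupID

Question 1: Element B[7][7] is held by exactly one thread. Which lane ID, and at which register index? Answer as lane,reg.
31,1

c:7=>grp=7  r:7=>tig=3,lo=1
L=7*4+3=31  i=1=1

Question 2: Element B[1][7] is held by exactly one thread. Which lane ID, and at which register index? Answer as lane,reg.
c:7=>grp=7  r:1=>tig=0,lo=1
L=7*4+0=28  i=1=1

28,1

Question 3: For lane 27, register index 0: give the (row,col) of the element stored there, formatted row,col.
L=27=>grp=27>>2=6, tig=27&3=3
[0]=>row 3·2+0=6  col grp=6

6,6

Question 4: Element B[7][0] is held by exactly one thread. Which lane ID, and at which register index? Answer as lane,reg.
c:0=>grp=0  r:7=>tig=3,lo=1
L=0*4+3=3  i=1=1

3,1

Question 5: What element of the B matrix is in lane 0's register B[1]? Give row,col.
lane 0: gid=0 (0/4), tid=0 (0%4)
i=1: r=0*2+1=1, c=gid=0

1,0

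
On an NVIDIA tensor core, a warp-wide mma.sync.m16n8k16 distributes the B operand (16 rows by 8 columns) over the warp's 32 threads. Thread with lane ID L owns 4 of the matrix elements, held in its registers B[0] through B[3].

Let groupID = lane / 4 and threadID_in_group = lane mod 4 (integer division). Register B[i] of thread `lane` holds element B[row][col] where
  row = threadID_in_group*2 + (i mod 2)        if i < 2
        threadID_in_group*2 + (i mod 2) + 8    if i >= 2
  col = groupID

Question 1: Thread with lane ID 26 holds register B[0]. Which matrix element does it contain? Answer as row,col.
4,6

lane 26⇒26/4=6, 26 mod 4=2
i=0  r:2·2+0+0⇒4  c:6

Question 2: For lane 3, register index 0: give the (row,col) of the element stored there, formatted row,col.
lane 3->3/4=0, 3 mod 4=3
i=0  r:2·3+0+0->6  c:0

6,0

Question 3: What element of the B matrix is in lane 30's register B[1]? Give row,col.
5,7

lane 30: G=7 (30/4), T=2 (30%4)
i=1: r=2*2+1+0=5, c=G=7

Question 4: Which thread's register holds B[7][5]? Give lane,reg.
23,1

c: 5->gid=5  r: 7->r8=0,tid=3,i&1=1
L=5*4+3=23  i=0*2+1=1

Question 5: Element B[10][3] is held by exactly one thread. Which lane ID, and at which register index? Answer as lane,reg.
c=3->g=3  r=10->rb=1,t=1,b0=0
L=3*4+1=13  i=1*2+0=2

13,2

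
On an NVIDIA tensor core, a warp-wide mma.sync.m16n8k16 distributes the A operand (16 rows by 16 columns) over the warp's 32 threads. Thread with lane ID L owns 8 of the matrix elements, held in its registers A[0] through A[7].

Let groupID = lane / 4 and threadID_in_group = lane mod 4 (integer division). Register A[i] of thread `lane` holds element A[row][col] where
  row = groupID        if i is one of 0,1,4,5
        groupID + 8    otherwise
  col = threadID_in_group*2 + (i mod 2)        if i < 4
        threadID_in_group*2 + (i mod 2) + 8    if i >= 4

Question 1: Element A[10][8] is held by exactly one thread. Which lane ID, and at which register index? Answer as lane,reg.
8,6

r: 10->gid=2,r8=1  c: 8->c8=1,tid=0,i&1=0
L=2*4+0=8  i=1*4+1*2+0=6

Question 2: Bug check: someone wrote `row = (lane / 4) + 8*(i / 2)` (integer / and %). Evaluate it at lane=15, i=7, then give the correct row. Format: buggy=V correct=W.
buggy=27 correct=11

`(lane / 4) + 8*(i / 2)`[15,7]->27
L=15->g=15>>2=3, t=15&3=3
[7]->row 3+8=11  col 3·2+1+8=15
row: 27 vs 11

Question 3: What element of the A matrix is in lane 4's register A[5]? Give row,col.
4: grp=1,tig=0
[5] (1+0,0*2+1+8) = (1,9)

1,9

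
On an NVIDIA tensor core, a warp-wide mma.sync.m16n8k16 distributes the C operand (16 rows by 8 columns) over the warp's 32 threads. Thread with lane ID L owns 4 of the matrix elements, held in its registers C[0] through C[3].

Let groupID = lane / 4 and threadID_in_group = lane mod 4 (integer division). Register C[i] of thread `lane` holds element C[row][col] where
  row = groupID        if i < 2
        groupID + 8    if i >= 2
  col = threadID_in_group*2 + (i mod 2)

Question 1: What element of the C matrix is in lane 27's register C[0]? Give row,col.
6,6

27: g=6,t=3
[0] (6+0,3*2+0) = (6,6)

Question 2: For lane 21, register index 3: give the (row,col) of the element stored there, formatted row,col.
13,3

lane 21: gid=5 (21/4), tid=1 (21%4)
i=3: r=5+8=13, c=1*2+1=3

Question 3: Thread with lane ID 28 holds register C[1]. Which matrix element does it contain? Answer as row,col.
7,1

L=28->gid=28>>2=7, tid=28&3=0
[1]->row 7+0=7  col 0·2+1=1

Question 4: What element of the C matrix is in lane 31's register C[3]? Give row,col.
15,7

L=31→G=31>>2=7, T=31&3=3
[3]→row 7+8=15  col 3·2+1=7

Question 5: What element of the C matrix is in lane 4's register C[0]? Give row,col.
1,0

4: gid=1,tid=0
[0] (1+0,0*2+0) = (1,0)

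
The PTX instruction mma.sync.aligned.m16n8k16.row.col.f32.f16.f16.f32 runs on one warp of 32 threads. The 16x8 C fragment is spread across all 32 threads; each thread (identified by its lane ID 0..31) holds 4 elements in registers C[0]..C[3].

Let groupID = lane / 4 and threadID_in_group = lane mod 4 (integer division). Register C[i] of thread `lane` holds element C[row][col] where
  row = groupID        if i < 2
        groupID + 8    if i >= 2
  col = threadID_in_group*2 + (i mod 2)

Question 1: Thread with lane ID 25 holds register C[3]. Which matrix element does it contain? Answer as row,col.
L=25⇒gr=25>>2=6, th=25&3=1
[3]⇒row 6+8=14  col 1·2+1=3

14,3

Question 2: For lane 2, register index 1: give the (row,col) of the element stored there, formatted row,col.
lane 2->2/4=0, 2 mod 4=2
i=1  r:0+0->0  c:2·2+1->5

0,5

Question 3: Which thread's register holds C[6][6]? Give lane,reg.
27,0

r=6->g=6,rb=0  c=6->t=3,b0=0
L=6*4+3=27  i=0*2+0=0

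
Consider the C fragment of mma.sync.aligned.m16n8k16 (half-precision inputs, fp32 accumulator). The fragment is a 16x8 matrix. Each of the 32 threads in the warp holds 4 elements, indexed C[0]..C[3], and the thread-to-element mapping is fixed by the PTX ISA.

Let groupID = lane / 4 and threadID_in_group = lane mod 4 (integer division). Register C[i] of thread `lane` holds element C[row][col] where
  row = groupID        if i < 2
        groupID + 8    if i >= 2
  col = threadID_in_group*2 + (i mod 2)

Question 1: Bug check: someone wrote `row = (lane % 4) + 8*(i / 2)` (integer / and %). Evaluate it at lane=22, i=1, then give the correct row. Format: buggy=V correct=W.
buggy=2 correct=5

`(lane % 4) + 8*(i / 2)`[22,1]→2
lane 22→22/4=5, 22 mod 4=2
i=1  r:5+0→5  c:2·2+1→5
row: 2 vs 5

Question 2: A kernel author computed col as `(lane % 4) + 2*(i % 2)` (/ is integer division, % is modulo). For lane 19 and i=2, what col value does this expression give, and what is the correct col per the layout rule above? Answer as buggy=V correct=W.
buggy=3 correct=6

`(lane % 4) + 2*(i % 2)`[19,2]=>3
lane 19: grp=4 (19/4), tig=3 (19%4)
i=2: r=4+8=12, c=3*2+0=6
col: 3 vs 6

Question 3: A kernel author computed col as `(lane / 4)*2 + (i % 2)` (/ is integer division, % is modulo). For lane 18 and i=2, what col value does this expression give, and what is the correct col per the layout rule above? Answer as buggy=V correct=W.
buggy=8 correct=4

`(lane / 4)*2 + (i % 2)`[18,2]→8
18: G=4,T=2
[2] (4+8,2*2+0) = (12,4)
col: 8 vs 4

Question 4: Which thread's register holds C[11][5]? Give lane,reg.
14,3

r=11→G=3,rhi=1  c=5→T=2,p=1
L=3*4+2=14  i=1*2+1=3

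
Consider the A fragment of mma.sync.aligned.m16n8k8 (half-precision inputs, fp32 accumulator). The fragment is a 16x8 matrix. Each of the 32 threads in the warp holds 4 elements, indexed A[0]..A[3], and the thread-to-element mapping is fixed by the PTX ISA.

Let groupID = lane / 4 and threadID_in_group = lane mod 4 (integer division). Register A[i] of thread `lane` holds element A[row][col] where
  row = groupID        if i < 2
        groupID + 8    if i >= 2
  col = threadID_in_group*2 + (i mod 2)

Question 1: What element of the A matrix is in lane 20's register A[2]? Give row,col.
13,0

lane 20→20/4=5, 20 mod 4=0
i=2  r:5+8→13  c:2·0+0→0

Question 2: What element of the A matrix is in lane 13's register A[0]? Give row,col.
L=13⇒gr=13>>2=3, th=13&3=1
[0]⇒row 3+0=3  col 1·2+0=2

3,2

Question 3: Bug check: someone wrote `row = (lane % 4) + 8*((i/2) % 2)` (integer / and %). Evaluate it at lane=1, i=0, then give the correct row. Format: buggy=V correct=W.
`(lane % 4) + 8*((i/2) % 2)`[1,0]→1
L=1→G=1>>2=0, T=1&3=1
[0]→row 0+0=0  col 1·2+0=2
row: 1 vs 0

buggy=1 correct=0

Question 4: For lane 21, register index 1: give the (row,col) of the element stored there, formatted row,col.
L=21->gid=21>>2=5, tid=21&3=1
[1]->row 5+0=5  col 1·2+1=3

5,3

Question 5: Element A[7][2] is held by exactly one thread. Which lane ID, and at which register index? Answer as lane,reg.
r=7->g=7,rb=0  c=2->t=1,b0=0
L=7*4+1=29  i=0*2+0=0

29,0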